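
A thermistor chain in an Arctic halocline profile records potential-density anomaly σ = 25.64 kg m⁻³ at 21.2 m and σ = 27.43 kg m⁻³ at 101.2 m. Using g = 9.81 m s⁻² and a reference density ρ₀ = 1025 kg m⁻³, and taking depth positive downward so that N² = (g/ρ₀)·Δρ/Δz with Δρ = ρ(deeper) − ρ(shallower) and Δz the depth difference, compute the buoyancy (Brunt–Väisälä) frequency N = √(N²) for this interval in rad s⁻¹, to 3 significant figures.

0.0146 rad s⁻¹

Δρ = 1027.43 − 1025.64 = 1.79 kg m⁻³ over Δz = 101.2 − 21.2 = 80 m.
N² = (9.81/1025) × (1.79/80) = 2.1415 × 10⁻⁴ s⁻².
N = √(2.1415 × 10⁻⁴) = 0.014634 rad s⁻¹ ≈ 0.0146 rad s⁻¹.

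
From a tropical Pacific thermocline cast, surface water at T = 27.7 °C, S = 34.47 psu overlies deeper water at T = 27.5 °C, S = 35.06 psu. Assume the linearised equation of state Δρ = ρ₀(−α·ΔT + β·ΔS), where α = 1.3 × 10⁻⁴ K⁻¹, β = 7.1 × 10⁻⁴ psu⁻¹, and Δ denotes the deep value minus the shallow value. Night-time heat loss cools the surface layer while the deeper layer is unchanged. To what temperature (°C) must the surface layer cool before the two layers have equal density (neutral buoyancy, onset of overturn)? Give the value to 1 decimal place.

24.3 °C

Neutral buoyancy requires Δρ = 0, i.e. −α(T_deep − T_surf′) + β(S_deep − S_surf) = 0.
T_surf′ = T_deep − (β/α)·ΔS = 27.5 − (7.1 × 10⁻⁴/1.3 × 10⁻⁴)·(+0.59) = 24.278 °C.
Cooling required: 27.7 − (24.278) = 3.422 °C.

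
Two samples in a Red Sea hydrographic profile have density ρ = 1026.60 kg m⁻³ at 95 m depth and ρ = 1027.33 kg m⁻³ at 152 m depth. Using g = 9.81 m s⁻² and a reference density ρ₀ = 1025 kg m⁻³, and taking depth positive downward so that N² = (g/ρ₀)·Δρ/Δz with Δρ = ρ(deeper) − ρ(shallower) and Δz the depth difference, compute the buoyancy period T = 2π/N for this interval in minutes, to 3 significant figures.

Δρ = 1027.33 − 1026.60 = 0.73 kg m⁻³ over Δz = 152 − 95 = 57 m.
N² = (9.81/1025) × (0.73/57) = 1.2257 × 10⁻⁴ s⁻².
N = √(1.2257 × 10⁻⁴) = 0.011071 rad s⁻¹, so T = 2π/N = 567.54 s = 9.4590 min ≈ 9.46 min.
A positive N² confirms static stability across the interval.

9.46 min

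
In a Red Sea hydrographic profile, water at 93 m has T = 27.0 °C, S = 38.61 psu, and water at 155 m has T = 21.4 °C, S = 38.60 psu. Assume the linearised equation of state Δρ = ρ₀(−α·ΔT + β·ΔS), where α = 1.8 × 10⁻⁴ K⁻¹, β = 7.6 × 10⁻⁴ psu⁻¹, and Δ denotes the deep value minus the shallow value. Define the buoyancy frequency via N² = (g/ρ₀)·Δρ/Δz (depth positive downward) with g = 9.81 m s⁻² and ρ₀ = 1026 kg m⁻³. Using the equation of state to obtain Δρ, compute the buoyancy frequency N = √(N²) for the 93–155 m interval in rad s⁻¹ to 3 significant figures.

0.0126 rad s⁻¹

ΔT = -5.6 K, ΔS = -0.01 psu (deep − shallow).
Δρ/ρ₀ = −αΔT + βΔS = 1.008 × 10⁻³ − 7.60 × 10⁻⁶ = 1.0004 × 10⁻³, so Δρ ≈ 1.026 kg m⁻³.
N² = (g/ρ₀)·Δρ/Δz = g·(Δρ/ρ₀)/Δz = 9.81 × 1.0004 × 10⁻³ / 62 = 1.5829 × 10⁻⁴ s⁻².
N = √(1.5829 × 10⁻⁴) = 0.012581 rad s⁻¹ ≈ 0.0126 rad s⁻¹.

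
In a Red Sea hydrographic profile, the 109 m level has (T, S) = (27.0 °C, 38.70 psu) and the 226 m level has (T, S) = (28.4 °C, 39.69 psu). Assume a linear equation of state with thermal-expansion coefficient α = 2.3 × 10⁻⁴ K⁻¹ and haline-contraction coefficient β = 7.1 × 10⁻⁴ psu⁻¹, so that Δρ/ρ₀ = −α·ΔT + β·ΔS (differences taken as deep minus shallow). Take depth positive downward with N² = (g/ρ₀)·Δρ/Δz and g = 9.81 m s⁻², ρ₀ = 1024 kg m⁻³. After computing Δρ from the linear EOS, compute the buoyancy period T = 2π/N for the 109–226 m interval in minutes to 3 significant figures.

ΔT = +1.4 K, ΔS = +0.99 psu (deep − shallow).
Δρ/ρ₀ = −αΔT + βΔS = -3.22 × 10⁻⁴ + 7.029 × 10⁻⁴ = 3.809 × 10⁻⁴, so Δρ ≈ 0.3900 kg m⁻³.
N² = (g/ρ₀)·Δρ/Δz = g·(Δρ/ρ₀)/Δz = 9.81 × 3.809 × 10⁻⁴ / 117 = 3.1937 × 10⁻⁵ s⁻².
N = √(3.1937 × 10⁻⁵) = 5.6513 × 10⁻³ rad s⁻¹ → T = 2π/N = 1.1118 × 10³ s = 18.530 min ≈ 18.5 min.

18.5 min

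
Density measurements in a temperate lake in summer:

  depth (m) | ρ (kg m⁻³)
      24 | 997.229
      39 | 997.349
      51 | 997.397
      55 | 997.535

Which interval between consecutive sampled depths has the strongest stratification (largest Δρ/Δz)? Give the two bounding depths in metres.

51–55 m

Compute the density gradient over each adjacent pair:
  24–39 m: Δρ/Δz = 0.120/15 = 8.0 × 10⁻³ kg m⁻⁴
  39–51 m: Δρ/Δz = 0.048/12 = 4.0 × 10⁻³ kg m⁻⁴
  51–55 m: Δρ/Δz = 0.138/4 = 0.035 kg m⁻⁴
The largest gradient is in the 51–55 m interval — the pycnocline.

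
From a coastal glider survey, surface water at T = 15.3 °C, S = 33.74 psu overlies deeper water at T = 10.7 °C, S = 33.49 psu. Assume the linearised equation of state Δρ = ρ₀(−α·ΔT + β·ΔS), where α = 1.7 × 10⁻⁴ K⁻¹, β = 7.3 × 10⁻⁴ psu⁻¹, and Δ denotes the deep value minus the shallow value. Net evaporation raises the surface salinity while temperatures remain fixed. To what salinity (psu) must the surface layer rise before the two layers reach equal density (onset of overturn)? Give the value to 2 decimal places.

34.56 psu

Neutral buoyancy requires −α(T_deep − T_surf) + β(S_deep − S_surf′) = 0.
S_surf′ = S_deep − (α/β)·ΔT = 33.49 − (1.7 × 10⁻⁴/7.3 × 10⁻⁴)·(-4.6) = 34.5612 psu.
Increase required: 34.5612 − 33.74 = 0.8212 psu.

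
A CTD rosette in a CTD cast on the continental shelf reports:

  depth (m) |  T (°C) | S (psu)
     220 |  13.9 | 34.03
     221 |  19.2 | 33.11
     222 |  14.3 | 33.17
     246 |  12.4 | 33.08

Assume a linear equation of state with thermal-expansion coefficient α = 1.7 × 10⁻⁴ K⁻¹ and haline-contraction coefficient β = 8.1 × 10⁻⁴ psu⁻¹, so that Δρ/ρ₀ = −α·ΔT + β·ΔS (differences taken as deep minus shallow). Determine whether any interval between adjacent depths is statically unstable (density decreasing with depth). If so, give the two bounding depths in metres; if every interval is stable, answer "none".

220–221 m

Evaluate Δρ/ρ₀ = −αΔT + βΔS across each adjacent pair:
  220–221 m: −αΔT+βΔS = −(1.7 × 10⁻⁴)(+5.3)+(8.1 × 10⁻⁴)(-0.92) = -1.6 × 10⁻³ → UNSTABLE
  221–222 m: −αΔT+βΔS = −(1.7 × 10⁻⁴)(-4.9)+(8.1 × 10⁻⁴)(+0.06) = 8.8 × 10⁻⁴ → stable
  222–246 m: −αΔT+βΔS = −(1.7 × 10⁻⁴)(-1.9)+(8.1 × 10⁻⁴)(-0.09) = 2.5 × 10⁻⁴ → stable
The 220–221 m interval has Δρ < 0: lighter water underlies denser water.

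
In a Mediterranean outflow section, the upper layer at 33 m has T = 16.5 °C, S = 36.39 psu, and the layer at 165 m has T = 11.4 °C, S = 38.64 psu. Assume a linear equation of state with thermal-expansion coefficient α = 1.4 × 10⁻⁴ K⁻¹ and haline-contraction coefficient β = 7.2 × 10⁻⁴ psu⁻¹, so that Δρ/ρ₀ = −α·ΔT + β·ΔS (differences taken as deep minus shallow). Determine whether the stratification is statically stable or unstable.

ΔT = 11.4 − 16.5 = -5.1 K and ΔS = 38.64 − 36.39 = +2.25 psu (deep − shallow).
−αΔT = 7.14 × 10⁻⁴; βΔS = 1.62 × 10⁻³; sum Δρ/ρ₀ = 2.334 × 10⁻³.
Δρ/ρ₀ > 0, so Δρ > 0: deeper water is denser → statically stable.

stable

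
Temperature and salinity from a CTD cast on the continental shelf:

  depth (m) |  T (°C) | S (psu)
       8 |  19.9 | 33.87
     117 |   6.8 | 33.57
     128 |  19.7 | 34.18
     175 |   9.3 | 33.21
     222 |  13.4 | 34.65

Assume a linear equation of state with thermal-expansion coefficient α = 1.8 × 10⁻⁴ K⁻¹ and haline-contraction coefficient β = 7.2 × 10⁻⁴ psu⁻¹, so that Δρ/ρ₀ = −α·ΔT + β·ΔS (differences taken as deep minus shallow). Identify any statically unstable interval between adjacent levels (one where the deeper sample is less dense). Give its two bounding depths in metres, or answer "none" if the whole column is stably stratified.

117–128 m

Evaluate Δρ/ρ₀ = −αΔT + βΔS across each adjacent pair:
  8–117 m: −αΔT+βΔS = −(1.8 × 10⁻⁴)(-13.1)+(7.2 × 10⁻⁴)(-0.30) = 2.1 × 10⁻³ → stable
  117–128 m: −αΔT+βΔS = −(1.8 × 10⁻⁴)(+12.9)+(7.2 × 10⁻⁴)(+0.61) = -1.9 × 10⁻³ → UNSTABLE
  128–175 m: −αΔT+βΔS = −(1.8 × 10⁻⁴)(-10.4)+(7.2 × 10⁻⁴)(-0.97) = 1.2 × 10⁻³ → stable
  175–222 m: −αΔT+βΔS = −(1.8 × 10⁻⁴)(+4.1)+(7.2 × 10⁻⁴)(+1.44) = 3.0 × 10⁻⁴ → stable
The 117–128 m interval has Δρ < 0: lighter water underlies denser water.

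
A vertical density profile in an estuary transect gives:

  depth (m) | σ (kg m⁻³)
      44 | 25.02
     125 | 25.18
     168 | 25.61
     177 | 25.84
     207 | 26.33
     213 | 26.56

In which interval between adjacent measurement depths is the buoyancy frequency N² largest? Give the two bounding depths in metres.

207–213 m

Compute the density gradient over each adjacent pair:
  44–125 m: Δρ/Δz = 0.16/81 = 2.0 × 10⁻³ kg m⁻⁴
  125–168 m: Δρ/Δz = 0.43/43 = 0.010 kg m⁻⁴
  168–177 m: Δρ/Δz = 0.23/9 = 0.026 kg m⁻⁴
  177–207 m: Δρ/Δz = 0.49/30 = 0.016 kg m⁻⁴
  207–213 m: Δρ/Δz = 0.23/6 = 0.038 kg m⁻⁴
The largest gradient is in the 207–213 m interval — the pycnocline.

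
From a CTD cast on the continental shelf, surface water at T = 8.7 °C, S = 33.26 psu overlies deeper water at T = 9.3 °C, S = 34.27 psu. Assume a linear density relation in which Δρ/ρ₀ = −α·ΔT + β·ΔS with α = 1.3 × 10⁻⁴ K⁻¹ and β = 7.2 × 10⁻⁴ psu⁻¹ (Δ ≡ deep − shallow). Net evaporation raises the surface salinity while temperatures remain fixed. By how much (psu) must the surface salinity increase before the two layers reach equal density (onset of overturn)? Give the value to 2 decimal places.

0.90 psu

Neutral buoyancy requires −α(T_deep − T_surf) + β(S_deep − S_surf′) = 0.
S_surf′ = S_deep − (α/β)·ΔT = 34.27 − (1.3 × 10⁻⁴/7.2 × 10⁻⁴)·(+0.6) = 34.1617 psu.
Increase required: 34.1617 − 33.26 = 0.9017 psu.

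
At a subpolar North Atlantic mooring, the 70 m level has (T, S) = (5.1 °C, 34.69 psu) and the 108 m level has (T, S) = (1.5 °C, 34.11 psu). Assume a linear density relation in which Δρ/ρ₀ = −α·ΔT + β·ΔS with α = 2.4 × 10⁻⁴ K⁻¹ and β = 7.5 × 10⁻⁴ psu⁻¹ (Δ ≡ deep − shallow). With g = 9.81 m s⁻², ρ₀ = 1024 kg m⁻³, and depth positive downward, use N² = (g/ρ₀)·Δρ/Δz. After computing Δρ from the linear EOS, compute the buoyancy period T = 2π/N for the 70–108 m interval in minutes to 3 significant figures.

ΔT = -3.6 K, ΔS = -0.58 psu (deep − shallow).
Δρ/ρ₀ = −αΔT + βΔS = 8.64 × 10⁻⁴ − 4.35 × 10⁻⁴ = 4.29 × 10⁻⁴, so Δρ ≈ 0.4393 kg m⁻³.
N² = (g/ρ₀)·Δρ/Δz = g·(Δρ/ρ₀)/Δz = 9.81 × 4.29 × 10⁻⁴ / 38 = 1.1075 × 10⁻⁴ s⁻².
N = √(1.1075 × 10⁻⁴) = 0.010524 rad s⁻¹ → T = 2π/N = 597.03 s = 9.9505 min ≈ 9.95 min.

9.95 min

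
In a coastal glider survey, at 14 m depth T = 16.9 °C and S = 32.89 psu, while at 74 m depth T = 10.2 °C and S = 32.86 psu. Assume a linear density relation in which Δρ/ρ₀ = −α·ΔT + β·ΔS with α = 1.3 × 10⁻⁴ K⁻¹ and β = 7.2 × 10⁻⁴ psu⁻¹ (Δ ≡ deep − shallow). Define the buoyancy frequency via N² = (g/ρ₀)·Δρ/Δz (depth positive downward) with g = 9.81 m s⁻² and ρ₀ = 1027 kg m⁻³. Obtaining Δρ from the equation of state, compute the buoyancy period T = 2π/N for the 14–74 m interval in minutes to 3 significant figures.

ΔT = -6.7 K, ΔS = -0.03 psu (deep − shallow).
Δρ/ρ₀ = −αΔT + βΔS = 8.71 × 10⁻⁴ − 2.16 × 10⁻⁵ = 8.494 × 10⁻⁴, so Δρ ≈ 0.8723 kg m⁻³.
N² = (g/ρ₀)·Δρ/Δz = g·(Δρ/ρ₀)/Δz = 9.81 × 8.494 × 10⁻⁴ / 60 = 1.3888 × 10⁻⁴ s⁻².
N = √(1.3888 × 10⁻⁴) = 0.011785 rad s⁻¹ → T = 2π/N = 533.15 s = 8.8858 min ≈ 8.89 min.

8.89 min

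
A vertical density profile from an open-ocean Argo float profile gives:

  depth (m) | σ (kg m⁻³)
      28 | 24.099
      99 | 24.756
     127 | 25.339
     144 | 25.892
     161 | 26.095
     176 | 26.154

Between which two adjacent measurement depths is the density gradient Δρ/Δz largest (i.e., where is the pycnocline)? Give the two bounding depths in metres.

127–144 m

Compute the density gradient over each adjacent pair:
  28–99 m: Δρ/Δz = 0.657/71 = 9.3 × 10⁻³ kg m⁻⁴
  99–127 m: Δρ/Δz = 0.583/28 = 0.021 kg m⁻⁴
  127–144 m: Δρ/Δz = 0.553/17 = 0.033 kg m⁻⁴
  144–161 m: Δρ/Δz = 0.203/17 = 0.012 kg m⁻⁴
  161–176 m: Δρ/Δz = 0.059/15 = 3.9 × 10⁻³ kg m⁻⁴
The largest gradient is in the 127–144 m interval — the pycnocline.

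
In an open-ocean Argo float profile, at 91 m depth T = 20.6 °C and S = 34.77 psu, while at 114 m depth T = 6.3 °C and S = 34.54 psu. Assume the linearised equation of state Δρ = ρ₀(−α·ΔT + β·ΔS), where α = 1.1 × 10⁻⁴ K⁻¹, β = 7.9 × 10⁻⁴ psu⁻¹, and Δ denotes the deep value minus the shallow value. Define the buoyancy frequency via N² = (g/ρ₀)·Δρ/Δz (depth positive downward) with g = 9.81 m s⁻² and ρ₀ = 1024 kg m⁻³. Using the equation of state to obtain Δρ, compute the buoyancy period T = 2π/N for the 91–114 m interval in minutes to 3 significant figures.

ΔT = -14.3 K, ΔS = -0.23 psu (deep − shallow).
Δρ/ρ₀ = −αΔT + βΔS = 1.573 × 10⁻³ − 1.817 × 10⁻⁴ = 1.3913 × 10⁻³, so Δρ ≈ 1.425 kg m⁻³.
N² = (g/ρ₀)·Δρ/Δz = g·(Δρ/ρ₀)/Δz = 9.81 × 1.3913 × 10⁻³ / 23 = 5.9342 × 10⁻⁴ s⁻².
N = √(5.9342 × 10⁻⁴) = 0.024360 rad s⁻¹ → T = 2π/N = 257.93 s = 4.2988 min ≈ 4.30 min.

4.30 min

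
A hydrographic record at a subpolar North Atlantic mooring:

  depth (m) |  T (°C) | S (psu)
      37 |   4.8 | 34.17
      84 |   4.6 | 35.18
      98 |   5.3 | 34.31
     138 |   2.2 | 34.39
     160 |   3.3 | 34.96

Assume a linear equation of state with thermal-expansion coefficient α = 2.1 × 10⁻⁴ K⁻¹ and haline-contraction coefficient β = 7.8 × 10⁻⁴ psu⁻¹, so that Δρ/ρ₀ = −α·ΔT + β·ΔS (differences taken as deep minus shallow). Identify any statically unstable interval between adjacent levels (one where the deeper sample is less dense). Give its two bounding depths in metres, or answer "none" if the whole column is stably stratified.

Evaluate Δρ/ρ₀ = −αΔT + βΔS across each adjacent pair:
  37–84 m: −αΔT+βΔS = −(2.1 × 10⁻⁴)(-0.2)+(7.8 × 10⁻⁴)(+1.01) = 8.3 × 10⁻⁴ → stable
  84–98 m: −αΔT+βΔS = −(2.1 × 10⁻⁴)(+0.7)+(7.8 × 10⁻⁴)(-0.87) = -8.3 × 10⁻⁴ → UNSTABLE
  98–138 m: −αΔT+βΔS = −(2.1 × 10⁻⁴)(-3.1)+(7.8 × 10⁻⁴)(+0.08) = 7.1 × 10⁻⁴ → stable
  138–160 m: −αΔT+βΔS = −(2.1 × 10⁻⁴)(+1.1)+(7.8 × 10⁻⁴)(+0.57) = 2.1 × 10⁻⁴ → stable
The 84–98 m interval has Δρ < 0: lighter water underlies denser water.

84–98 m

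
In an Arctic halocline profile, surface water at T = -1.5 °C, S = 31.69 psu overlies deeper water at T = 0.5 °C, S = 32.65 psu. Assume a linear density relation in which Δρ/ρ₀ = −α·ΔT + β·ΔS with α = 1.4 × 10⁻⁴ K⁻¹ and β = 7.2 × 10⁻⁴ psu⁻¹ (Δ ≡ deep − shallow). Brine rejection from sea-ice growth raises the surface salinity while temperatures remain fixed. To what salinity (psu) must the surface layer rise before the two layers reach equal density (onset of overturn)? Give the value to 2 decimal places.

32.26 psu

Neutral buoyancy requires −α(T_deep − T_surf) + β(S_deep − S_surf′) = 0.
S_surf′ = S_deep − (α/β)·ΔT = 32.65 − (1.4 × 10⁻⁴/7.2 × 10⁻⁴)·(+2.0) = 32.2611 psu.
Increase required: 32.2611 − 31.69 = 0.5711 psu.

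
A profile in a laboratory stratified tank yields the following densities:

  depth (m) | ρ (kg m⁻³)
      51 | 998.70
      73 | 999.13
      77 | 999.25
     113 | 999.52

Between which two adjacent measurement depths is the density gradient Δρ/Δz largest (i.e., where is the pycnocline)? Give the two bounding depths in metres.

73–77 m

Compute the density gradient over each adjacent pair:
  51–73 m: Δρ/Δz = 0.43/22 = 0.020 kg m⁻⁴
  73–77 m: Δρ/Δz = 0.12/4 = 0.030 kg m⁻⁴
  77–113 m: Δρ/Δz = 0.27/36 = 7.5 × 10⁻³ kg m⁻⁴
The largest gradient is in the 73–77 m interval — the pycnocline.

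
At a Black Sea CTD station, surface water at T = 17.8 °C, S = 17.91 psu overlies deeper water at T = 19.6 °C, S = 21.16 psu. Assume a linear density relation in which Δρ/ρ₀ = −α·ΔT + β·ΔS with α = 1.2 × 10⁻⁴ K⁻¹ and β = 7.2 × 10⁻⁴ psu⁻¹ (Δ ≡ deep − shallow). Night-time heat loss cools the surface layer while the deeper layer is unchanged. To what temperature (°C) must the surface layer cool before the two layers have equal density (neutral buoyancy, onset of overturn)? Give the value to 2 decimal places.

0.10 °C

Neutral buoyancy requires Δρ = 0, i.e. −α(T_deep − T_surf′) + β(S_deep − S_surf) = 0.
T_surf′ = T_deep − (β/α)·ΔS = 19.6 − (7.2 × 10⁻⁴/1.2 × 10⁻⁴)·(+3.25) = 0.1000 °C.
Cooling required: 17.8 − (0.1000) = 17.7000 °C.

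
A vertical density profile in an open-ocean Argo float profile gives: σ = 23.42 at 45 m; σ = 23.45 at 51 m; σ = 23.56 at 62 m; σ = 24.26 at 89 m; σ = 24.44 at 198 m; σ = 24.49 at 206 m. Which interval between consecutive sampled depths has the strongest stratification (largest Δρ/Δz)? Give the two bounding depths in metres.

62–89 m

Compute the density gradient over each adjacent pair:
  45–51 m: Δρ/Δz = 0.03/6 = 5.0 × 10⁻³ kg m⁻⁴
  51–62 m: Δρ/Δz = 0.11/11 = 0.010 kg m⁻⁴
  62–89 m: Δρ/Δz = 0.70/27 = 0.026 kg m⁻⁴
  89–198 m: Δρ/Δz = 0.18/109 = 1.7 × 10⁻³ kg m⁻⁴
  198–206 m: Δρ/Δz = 0.05/8 = 6.3 × 10⁻³ kg m⁻⁴
The largest gradient is in the 62–89 m interval — the pycnocline.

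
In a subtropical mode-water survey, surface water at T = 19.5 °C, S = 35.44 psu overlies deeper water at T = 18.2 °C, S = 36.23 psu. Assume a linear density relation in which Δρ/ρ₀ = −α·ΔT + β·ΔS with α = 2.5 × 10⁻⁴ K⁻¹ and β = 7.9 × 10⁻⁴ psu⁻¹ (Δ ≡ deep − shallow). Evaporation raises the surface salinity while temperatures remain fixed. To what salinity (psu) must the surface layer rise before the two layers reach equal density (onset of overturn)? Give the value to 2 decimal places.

36.64 psu

Neutral buoyancy requires −α(T_deep − T_surf) + β(S_deep − S_surf′) = 0.
S_surf′ = S_deep − (α/β)·ΔT = 36.23 − (2.5 × 10⁻⁴/7.9 × 10⁻⁴)·(-1.3) = 36.6414 psu.
Increase required: 36.6414 − 35.44 = 1.2014 psu.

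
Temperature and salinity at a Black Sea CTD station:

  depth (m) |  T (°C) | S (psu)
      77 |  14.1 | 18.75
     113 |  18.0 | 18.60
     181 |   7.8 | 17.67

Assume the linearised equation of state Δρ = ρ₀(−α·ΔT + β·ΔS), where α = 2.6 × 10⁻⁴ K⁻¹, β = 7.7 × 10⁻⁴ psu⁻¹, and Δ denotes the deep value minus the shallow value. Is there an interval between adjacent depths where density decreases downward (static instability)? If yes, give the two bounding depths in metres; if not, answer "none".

Evaluate Δρ/ρ₀ = −αΔT + βΔS across each adjacent pair:
  77–113 m: −αΔT+βΔS = −(2.6 × 10⁻⁴)(+3.9)+(7.7 × 10⁻⁴)(-0.15) = -1.1 × 10⁻³ → UNSTABLE
  113–181 m: −αΔT+βΔS = −(2.6 × 10⁻⁴)(-10.2)+(7.7 × 10⁻⁴)(-0.93) = 1.9 × 10⁻³ → stable
The 77–113 m interval has Δρ < 0: lighter water underlies denser water.

77–113 m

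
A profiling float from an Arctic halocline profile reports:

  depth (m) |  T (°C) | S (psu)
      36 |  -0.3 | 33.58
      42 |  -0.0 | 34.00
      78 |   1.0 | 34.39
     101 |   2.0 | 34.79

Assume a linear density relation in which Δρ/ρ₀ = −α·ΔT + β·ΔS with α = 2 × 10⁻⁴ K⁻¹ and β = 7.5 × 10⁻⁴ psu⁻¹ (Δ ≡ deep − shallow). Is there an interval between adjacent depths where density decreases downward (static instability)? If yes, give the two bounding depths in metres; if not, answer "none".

none

Evaluate Δρ/ρ₀ = −αΔT + βΔS across each adjacent pair:
  36–42 m: −αΔT+βΔS = −(2 × 10⁻⁴)(+0.3)+(7.5 × 10⁻⁴)(+0.42) = 2.6 × 10⁻⁴ → stable
  42–78 m: −αΔT+βΔS = −(2 × 10⁻⁴)(+1.0)+(7.5 × 10⁻⁴)(+0.39) = 9.2 × 10⁻⁵ → stable
  78–101 m: −αΔT+βΔS = −(2 × 10⁻⁴)(+1.0)+(7.5 × 10⁻⁴)(+0.40) = 1.0 × 10⁻⁴ → stable
Every interval has Δρ > 0: the column is stably stratified throughout.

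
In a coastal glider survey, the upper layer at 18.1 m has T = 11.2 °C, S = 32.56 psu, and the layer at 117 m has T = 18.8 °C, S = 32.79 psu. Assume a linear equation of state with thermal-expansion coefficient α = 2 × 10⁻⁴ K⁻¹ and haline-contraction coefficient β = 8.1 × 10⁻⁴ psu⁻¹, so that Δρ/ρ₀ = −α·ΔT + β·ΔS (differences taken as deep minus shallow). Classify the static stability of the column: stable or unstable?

unstable

ΔT = 18.8 − 11.2 = +7.6 K and ΔS = 32.79 − 32.56 = +0.23 psu (deep − shallow).
−αΔT = -1.52 × 10⁻³; βΔS = 1.863 × 10⁻⁴; sum Δρ/ρ₀ = -1.3337 × 10⁻³.
Δρ/ρ₀ < 0, so Δρ < 0: deeper water is lighter → statically unstable; the column would overturn.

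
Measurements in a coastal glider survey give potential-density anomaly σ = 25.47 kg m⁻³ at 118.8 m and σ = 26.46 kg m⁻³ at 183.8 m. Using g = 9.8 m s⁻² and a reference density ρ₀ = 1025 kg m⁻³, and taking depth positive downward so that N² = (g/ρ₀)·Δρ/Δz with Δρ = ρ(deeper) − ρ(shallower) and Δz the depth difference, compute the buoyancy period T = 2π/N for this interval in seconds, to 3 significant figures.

521 s

Δρ = 1026.46 − 1025.47 = 0.99 kg m⁻³ over Δz = 183.8 − 118.8 = 65 m.
N² = (9.8/1025) × (0.99/65) = 1.4562 × 10⁻⁴ s⁻².
N = √(1.4562 × 10⁻⁴) = 0.012067 rad s⁻¹, so T = 2π/N = 520.69 s ≈ 521 s.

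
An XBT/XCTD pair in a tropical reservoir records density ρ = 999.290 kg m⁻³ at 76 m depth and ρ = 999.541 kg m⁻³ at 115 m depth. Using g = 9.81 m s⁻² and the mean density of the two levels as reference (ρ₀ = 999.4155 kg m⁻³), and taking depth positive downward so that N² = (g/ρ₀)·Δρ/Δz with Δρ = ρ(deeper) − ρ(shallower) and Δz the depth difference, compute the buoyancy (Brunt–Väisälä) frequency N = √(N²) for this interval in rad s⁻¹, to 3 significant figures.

7.95 × 10⁻³ rad s⁻¹

Δρ = 999.541 − 999.290 = 0.251 kg m⁻³ over Δz = 115 − 76 = 39 m.
N² = (9.81/999.4155) × (0.251/39) = 6.3173 × 10⁻⁵ s⁻².
N = √(6.3173 × 10⁻⁵) = 7.9481 × 10⁻³ rad s⁻¹ ≈ 7.95 × 10⁻³ rad s⁻¹.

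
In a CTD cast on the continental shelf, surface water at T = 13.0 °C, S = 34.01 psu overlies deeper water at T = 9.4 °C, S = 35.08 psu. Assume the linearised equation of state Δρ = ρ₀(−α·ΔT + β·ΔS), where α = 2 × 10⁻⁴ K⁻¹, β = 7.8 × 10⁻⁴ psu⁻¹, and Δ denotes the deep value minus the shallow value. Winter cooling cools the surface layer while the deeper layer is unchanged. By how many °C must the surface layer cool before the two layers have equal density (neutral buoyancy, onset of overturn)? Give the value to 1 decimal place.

7.8 °C

Neutral buoyancy requires Δρ = 0, i.e. −α(T_deep − T_surf′) + β(S_deep − S_surf) = 0.
T_surf′ = T_deep − (β/α)·ΔS = 9.4 − (7.8 × 10⁻⁴/2 × 10⁻⁴)·(+1.07) = 5.227 °C.
Cooling required: 13.0 − (5.227) = 7.773 °C.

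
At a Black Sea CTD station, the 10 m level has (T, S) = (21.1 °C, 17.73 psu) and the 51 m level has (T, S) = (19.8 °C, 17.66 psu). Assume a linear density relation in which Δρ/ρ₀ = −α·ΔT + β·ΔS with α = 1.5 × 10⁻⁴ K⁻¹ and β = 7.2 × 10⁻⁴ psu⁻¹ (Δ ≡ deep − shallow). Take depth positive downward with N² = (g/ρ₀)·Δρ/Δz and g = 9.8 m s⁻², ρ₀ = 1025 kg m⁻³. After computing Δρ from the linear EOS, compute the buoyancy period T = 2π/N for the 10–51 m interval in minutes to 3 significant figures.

17.8 min

ΔT = -1.3 K, ΔS = -0.07 psu (deep − shallow).
Δρ/ρ₀ = −αΔT + βΔS = 1.95 × 10⁻⁴ − 5.04 × 10⁻⁵ = 1.446 × 10⁻⁴, so Δρ ≈ 0.1482 kg m⁻³.
N² = (g/ρ₀)·Δρ/Δz = g·(Δρ/ρ₀)/Δz = 9.8 × 1.446 × 10⁻⁴ / 41 = 3.4563 × 10⁻⁵ s⁻².
N = √(3.4563 × 10⁻⁵) = 5.8790 × 10⁻³ rad s⁻¹ → T = 2π/N = 1.0688 × 10³ s = 17.813 min ≈ 17.8 min.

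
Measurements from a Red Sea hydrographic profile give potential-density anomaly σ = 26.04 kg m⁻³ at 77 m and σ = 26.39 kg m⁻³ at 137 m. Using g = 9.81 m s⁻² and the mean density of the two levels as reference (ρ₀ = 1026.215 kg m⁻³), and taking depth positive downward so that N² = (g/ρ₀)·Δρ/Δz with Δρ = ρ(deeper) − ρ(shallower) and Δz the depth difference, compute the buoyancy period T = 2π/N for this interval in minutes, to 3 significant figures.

14.0 min

Δρ = 1026.39 − 1026.04 = 0.35 kg m⁻³ over Δz = 137 − 77 = 60 m.
N² = (9.81/1026.215) × (0.35/60) = 5.5763 × 10⁻⁵ s⁻².
N = √(5.5763 × 10⁻⁵) = 7.4675 × 10⁻³ rad s⁻¹, so T = 2π/N = 841.40 s = 14.023 min ≈ 14.0 min.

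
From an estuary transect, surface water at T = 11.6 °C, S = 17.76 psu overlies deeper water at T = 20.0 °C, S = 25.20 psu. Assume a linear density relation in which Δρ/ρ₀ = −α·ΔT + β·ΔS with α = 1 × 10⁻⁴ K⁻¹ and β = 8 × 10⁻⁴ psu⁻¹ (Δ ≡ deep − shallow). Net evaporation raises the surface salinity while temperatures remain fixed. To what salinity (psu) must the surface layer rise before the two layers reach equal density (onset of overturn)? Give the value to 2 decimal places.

Neutral buoyancy requires −α(T_deep − T_surf) + β(S_deep − S_surf′) = 0.
S_surf′ = S_deep − (α/β)·ΔT = 25.20 − (1 × 10⁻⁴/8 × 10⁻⁴)·(+8.4) = 24.1500 psu.
Increase required: 24.1500 − 17.76 = 6.3900 psu.

24.15 psu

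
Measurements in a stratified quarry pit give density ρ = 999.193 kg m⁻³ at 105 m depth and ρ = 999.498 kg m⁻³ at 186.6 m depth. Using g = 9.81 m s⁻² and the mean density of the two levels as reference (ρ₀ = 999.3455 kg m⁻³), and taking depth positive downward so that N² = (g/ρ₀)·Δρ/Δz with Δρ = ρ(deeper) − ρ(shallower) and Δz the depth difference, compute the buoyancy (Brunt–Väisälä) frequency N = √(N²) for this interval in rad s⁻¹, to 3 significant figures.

6.06 × 10⁻³ rad s⁻¹

Δρ = 999.498 − 999.193 = 0.305 kg m⁻³ over Δz = 186.6 − 105 = 81.6 m.
N² = (9.81/999.3455) × (0.305/81.6) = 3.6691 × 10⁻⁵ s⁻².
N = √(3.6691 × 10⁻⁵) = 6.0573 × 10⁻³ rad s⁻¹ ≈ 6.06 × 10⁻³ rad s⁻¹.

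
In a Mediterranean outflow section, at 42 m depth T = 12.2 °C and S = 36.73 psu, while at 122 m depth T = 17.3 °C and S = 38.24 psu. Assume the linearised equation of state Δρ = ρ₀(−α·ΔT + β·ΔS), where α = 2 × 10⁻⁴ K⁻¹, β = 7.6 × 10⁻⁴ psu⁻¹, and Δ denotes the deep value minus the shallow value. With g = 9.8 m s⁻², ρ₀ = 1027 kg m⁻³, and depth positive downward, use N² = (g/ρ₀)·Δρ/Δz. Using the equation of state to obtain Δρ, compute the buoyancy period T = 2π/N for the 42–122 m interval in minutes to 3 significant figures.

ΔT = +5.1 K, ΔS = +1.51 psu (deep − shallow).
Δρ/ρ₀ = −αΔT + βΔS = -1.02 × 10⁻³ + 1.1476 × 10⁻³ = 1.276 × 10⁻⁴, so Δρ ≈ 0.1310 kg m⁻³.
N² = (g/ρ₀)·Δρ/Δz = g·(Δρ/ρ₀)/Δz = 9.8 × 1.276 × 10⁻⁴ / 80 = 1.5631 × 10⁻⁵ s⁻².
N = √(1.5631 × 10⁻⁵) = 3.9536 × 10⁻³ rad s⁻¹ → T = 2π/N = 1.5892 × 10³ s = 26.487 min ≈ 26.5 min.

26.5 min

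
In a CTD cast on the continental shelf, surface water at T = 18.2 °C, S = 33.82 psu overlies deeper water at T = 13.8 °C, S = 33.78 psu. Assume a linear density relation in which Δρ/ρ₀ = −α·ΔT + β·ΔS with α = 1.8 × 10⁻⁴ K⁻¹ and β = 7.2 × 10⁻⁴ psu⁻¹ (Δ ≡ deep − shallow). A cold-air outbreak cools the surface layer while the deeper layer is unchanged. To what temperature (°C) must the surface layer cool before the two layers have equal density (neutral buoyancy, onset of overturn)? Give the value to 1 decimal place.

14.0 °C

Neutral buoyancy requires Δρ = 0, i.e. −α(T_deep − T_surf′) + β(S_deep − S_surf) = 0.
T_surf′ = T_deep − (β/α)·ΔS = 13.8 − (7.2 × 10⁻⁴/1.8 × 10⁻⁴)·(-0.04) = 13.960 °C.
Cooling required: 18.2 − (13.960) = 4.240 °C.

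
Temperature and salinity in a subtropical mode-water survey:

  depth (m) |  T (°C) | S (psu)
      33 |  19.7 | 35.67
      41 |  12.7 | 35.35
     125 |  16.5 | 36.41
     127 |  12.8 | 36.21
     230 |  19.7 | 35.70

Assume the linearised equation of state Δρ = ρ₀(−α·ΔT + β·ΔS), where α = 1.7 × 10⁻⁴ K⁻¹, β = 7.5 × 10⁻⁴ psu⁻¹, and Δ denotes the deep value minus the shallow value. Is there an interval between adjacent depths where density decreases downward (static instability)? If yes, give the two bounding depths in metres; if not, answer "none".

127–230 m

Evaluate Δρ/ρ₀ = −αΔT + βΔS across each adjacent pair:
  33–41 m: −αΔT+βΔS = −(1.7 × 10⁻⁴)(-7.0)+(7.5 × 10⁻⁴)(-0.32) = 9.5 × 10⁻⁴ → stable
  41–125 m: −αΔT+βΔS = −(1.7 × 10⁻⁴)(+3.8)+(7.5 × 10⁻⁴)(+1.06) = 1.5 × 10⁻⁴ → stable
  125–127 m: −αΔT+βΔS = −(1.7 × 10⁻⁴)(-3.7)+(7.5 × 10⁻⁴)(-0.20) = 4.8 × 10⁻⁴ → stable
  127–230 m: −αΔT+βΔS = −(1.7 × 10⁻⁴)(+6.9)+(7.5 × 10⁻⁴)(-0.51) = -1.6 × 10⁻³ → UNSTABLE
The 127–230 m interval has Δρ < 0: lighter water underlies denser water.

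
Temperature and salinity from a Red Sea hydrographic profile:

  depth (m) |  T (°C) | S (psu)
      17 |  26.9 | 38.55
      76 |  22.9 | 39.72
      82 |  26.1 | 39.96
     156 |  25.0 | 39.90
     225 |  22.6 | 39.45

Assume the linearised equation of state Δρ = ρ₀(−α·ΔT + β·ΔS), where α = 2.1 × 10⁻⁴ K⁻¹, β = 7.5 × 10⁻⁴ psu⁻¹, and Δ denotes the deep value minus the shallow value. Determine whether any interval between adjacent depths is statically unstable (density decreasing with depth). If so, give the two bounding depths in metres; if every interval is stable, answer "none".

Evaluate Δρ/ρ₀ = −αΔT + βΔS across each adjacent pair:
  17–76 m: −αΔT+βΔS = −(2.1 × 10⁻⁴)(-4.0)+(7.5 × 10⁻⁴)(+1.17) = 1.7 × 10⁻³ → stable
  76–82 m: −αΔT+βΔS = −(2.1 × 10⁻⁴)(+3.2)+(7.5 × 10⁻⁴)(+0.24) = -4.9 × 10⁻⁴ → UNSTABLE
  82–156 m: −αΔT+βΔS = −(2.1 × 10⁻⁴)(-1.1)+(7.5 × 10⁻⁴)(-0.06) = 1.9 × 10⁻⁴ → stable
  156–225 m: −αΔT+βΔS = −(2.1 × 10⁻⁴)(-2.4)+(7.5 × 10⁻⁴)(-0.45) = 1.7 × 10⁻⁴ → stable
The 76–82 m interval has Δρ < 0: lighter water underlies denser water.

76–82 m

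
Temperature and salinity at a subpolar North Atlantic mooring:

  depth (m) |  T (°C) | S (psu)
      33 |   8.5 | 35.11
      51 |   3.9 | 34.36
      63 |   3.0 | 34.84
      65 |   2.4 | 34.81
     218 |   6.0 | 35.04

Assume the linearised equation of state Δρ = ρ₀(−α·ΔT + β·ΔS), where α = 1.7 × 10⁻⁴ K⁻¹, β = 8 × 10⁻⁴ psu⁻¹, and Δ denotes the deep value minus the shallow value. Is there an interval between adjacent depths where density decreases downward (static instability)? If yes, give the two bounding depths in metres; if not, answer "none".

65–218 m

Evaluate Δρ/ρ₀ = −αΔT + βΔS across each adjacent pair:
  33–51 m: −αΔT+βΔS = −(1.7 × 10⁻⁴)(-4.6)+(8 × 10⁻⁴)(-0.75) = 1.8 × 10⁻⁴ → stable
  51–63 m: −αΔT+βΔS = −(1.7 × 10⁻⁴)(-0.9)+(8 × 10⁻⁴)(+0.48) = 5.4 × 10⁻⁴ → stable
  63–65 m: −αΔT+βΔS = −(1.7 × 10⁻⁴)(-0.6)+(8 × 10⁻⁴)(-0.03) = 7.8 × 10⁻⁵ → stable
  65–218 m: −αΔT+βΔS = −(1.7 × 10⁻⁴)(+3.6)+(8 × 10⁻⁴)(+0.23) = -4.3 × 10⁻⁴ → UNSTABLE
The 65–218 m interval has Δρ < 0: lighter water underlies denser water.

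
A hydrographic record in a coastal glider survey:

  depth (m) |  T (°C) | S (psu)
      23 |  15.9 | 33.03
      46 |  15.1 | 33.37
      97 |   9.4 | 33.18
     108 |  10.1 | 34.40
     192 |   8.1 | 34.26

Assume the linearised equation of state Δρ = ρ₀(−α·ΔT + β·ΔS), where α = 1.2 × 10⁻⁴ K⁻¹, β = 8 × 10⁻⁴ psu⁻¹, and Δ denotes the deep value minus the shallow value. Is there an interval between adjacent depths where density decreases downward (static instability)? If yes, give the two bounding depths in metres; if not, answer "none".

Evaluate Δρ/ρ₀ = −αΔT + βΔS across each adjacent pair:
  23–46 m: −αΔT+βΔS = −(1.2 × 10⁻⁴)(-0.8)+(8 × 10⁻⁴)(+0.34) = 3.7 × 10⁻⁴ → stable
  46–97 m: −αΔT+βΔS = −(1.2 × 10⁻⁴)(-5.7)+(8 × 10⁻⁴)(-0.19) = 5.3 × 10⁻⁴ → stable
  97–108 m: −αΔT+βΔS = −(1.2 × 10⁻⁴)(+0.7)+(8 × 10⁻⁴)(+1.22) = 8.9 × 10⁻⁴ → stable
  108–192 m: −αΔT+βΔS = −(1.2 × 10⁻⁴)(-2.0)+(8 × 10⁻⁴)(-0.14) = 1.3 × 10⁻⁴ → stable
Every interval has Δρ > 0: the column is stably stratified throughout.

none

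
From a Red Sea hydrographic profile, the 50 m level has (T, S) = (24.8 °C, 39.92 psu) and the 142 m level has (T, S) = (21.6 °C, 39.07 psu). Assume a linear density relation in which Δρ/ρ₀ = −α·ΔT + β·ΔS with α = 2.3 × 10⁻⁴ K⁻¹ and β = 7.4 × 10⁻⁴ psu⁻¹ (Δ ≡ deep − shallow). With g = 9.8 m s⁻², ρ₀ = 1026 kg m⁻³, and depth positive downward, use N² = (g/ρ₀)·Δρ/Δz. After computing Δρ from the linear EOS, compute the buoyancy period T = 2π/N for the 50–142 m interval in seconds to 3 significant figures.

1.86 × 10³ s

ΔT = -3.2 K, ΔS = -0.85 psu (deep − shallow).
Δρ/ρ₀ = −αΔT + βΔS = 7.36 × 10⁻⁴ − 6.29 × 10⁻⁴ = 1.07 × 10⁻⁴, so Δρ ≈ 0.1098 kg m⁻³.
N² = (g/ρ₀)·Δρ/Δz = g·(Δρ/ρ₀)/Δz = 9.8 × 1.07 × 10⁻⁴ / 92 = 1.1398 × 10⁻⁵ s⁻².
N = √(1.1398 × 10⁻⁵) = 3.3761 × 10⁻³ rad s⁻¹ → T = 2π/N = 1.8611 × 10³ s ≈ 1.86 × 10³ s.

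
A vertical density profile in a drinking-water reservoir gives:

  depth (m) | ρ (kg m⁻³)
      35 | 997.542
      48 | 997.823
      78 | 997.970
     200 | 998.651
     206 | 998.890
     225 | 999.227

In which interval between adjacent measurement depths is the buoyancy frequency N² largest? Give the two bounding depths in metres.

200–206 m

Compute the density gradient over each adjacent pair:
  35–48 m: Δρ/Δz = 0.281/13 = 0.022 kg m⁻⁴
  48–78 m: Δρ/Δz = 0.147/30 = 4.9 × 10⁻³ kg m⁻⁴
  78–200 m: Δρ/Δz = 0.681/122 = 5.6 × 10⁻³ kg m⁻⁴
  200–206 m: Δρ/Δz = 0.239/6 = 0.040 kg m⁻⁴
  206–225 m: Δρ/Δz = 0.337/19 = 0.018 kg m⁻⁴
The largest gradient is in the 200–206 m interval — the pycnocline.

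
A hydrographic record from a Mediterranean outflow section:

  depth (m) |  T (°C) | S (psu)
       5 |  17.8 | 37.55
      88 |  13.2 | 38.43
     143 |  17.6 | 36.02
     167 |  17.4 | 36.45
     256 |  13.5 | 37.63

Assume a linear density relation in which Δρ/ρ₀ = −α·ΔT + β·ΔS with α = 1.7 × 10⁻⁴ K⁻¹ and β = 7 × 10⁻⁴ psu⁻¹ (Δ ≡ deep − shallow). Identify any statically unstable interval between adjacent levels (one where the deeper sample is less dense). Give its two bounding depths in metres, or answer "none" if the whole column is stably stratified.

88–143 m

Evaluate Δρ/ρ₀ = −αΔT + βΔS across each adjacent pair:
  5–88 m: −αΔT+βΔS = −(1.7 × 10⁻⁴)(-4.6)+(7 × 10⁻⁴)(+0.88) = 1.4 × 10⁻³ → stable
  88–143 m: −αΔT+βΔS = −(1.7 × 10⁻⁴)(+4.4)+(7 × 10⁻⁴)(-2.41) = -2.4 × 10⁻³ → UNSTABLE
  143–167 m: −αΔT+βΔS = −(1.7 × 10⁻⁴)(-0.2)+(7 × 10⁻⁴)(+0.43) = 3.4 × 10⁻⁴ → stable
  167–256 m: −αΔT+βΔS = −(1.7 × 10⁻⁴)(-3.9)+(7 × 10⁻⁴)(+1.18) = 1.5 × 10⁻³ → stable
The 88–143 m interval has Δρ < 0: lighter water underlies denser water.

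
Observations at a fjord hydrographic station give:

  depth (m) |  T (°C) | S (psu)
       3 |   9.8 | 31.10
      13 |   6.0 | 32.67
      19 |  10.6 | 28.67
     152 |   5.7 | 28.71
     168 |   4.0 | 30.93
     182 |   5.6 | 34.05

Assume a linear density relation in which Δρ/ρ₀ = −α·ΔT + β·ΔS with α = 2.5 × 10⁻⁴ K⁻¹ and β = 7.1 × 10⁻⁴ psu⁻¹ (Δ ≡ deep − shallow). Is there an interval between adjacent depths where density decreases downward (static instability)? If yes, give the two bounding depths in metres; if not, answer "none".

Evaluate Δρ/ρ₀ = −αΔT + βΔS across each adjacent pair:
  3–13 m: −αΔT+βΔS = −(2.5 × 10⁻⁴)(-3.8)+(7.1 × 10⁻⁴)(+1.57) = 2.1 × 10⁻³ → stable
  13–19 m: −αΔT+βΔS = −(2.5 × 10⁻⁴)(+4.6)+(7.1 × 10⁻⁴)(-4.00) = -4.0 × 10⁻³ → UNSTABLE
  19–152 m: −αΔT+βΔS = −(2.5 × 10⁻⁴)(-4.9)+(7.1 × 10⁻⁴)(+0.04) = 1.3 × 10⁻³ → stable
  152–168 m: −αΔT+βΔS = −(2.5 × 10⁻⁴)(-1.7)+(7.1 × 10⁻⁴)(+2.22) = 2.0 × 10⁻³ → stable
  168–182 m: −αΔT+βΔS = −(2.5 × 10⁻⁴)(+1.6)+(7.1 × 10⁻⁴)(+3.12) = 1.8 × 10⁻³ → stable
The 13–19 m interval has Δρ < 0: lighter water underlies denser water.

13–19 m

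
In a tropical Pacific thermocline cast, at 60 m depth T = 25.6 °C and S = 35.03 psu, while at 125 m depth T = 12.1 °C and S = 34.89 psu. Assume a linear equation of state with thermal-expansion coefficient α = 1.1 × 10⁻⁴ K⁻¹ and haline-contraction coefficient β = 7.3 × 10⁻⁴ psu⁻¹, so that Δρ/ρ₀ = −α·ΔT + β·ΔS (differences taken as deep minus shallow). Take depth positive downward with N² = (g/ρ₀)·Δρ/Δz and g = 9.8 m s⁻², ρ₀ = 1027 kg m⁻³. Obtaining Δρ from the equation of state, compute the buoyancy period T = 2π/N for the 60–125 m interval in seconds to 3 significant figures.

435 s

ΔT = -13.5 K, ΔS = -0.14 psu (deep − shallow).
Δρ/ρ₀ = −αΔT + βΔS = 1.485 × 10⁻³ − 1.022 × 10⁻⁴ = 1.3828 × 10⁻³, so Δρ ≈ 1.420 kg m⁻³.
N² = (g/ρ₀)·Δρ/Δz = g·(Δρ/ρ₀)/Δz = 9.8 × 1.3828 × 10⁻³ / 65 = 2.0848 × 10⁻⁴ s⁻².
N = √(2.0848 × 10⁻⁴) = 0.014439 rad s⁻¹ → T = 2π/N = 435.15 s ≈ 435 s.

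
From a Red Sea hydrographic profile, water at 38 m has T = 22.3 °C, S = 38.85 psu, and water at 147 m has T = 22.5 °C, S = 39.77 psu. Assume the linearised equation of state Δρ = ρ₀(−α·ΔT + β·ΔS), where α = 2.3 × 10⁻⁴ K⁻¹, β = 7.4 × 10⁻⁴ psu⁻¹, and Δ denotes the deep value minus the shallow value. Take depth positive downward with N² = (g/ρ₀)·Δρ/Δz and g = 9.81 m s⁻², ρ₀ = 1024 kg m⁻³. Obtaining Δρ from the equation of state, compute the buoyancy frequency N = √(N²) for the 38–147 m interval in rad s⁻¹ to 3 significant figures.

7.56 × 10⁻³ rad s⁻¹

ΔT = +0.2 K, ΔS = +0.92 psu (deep − shallow).
Δρ/ρ₀ = −αΔT + βΔS = -4.60 × 10⁻⁵ + 6.808 × 10⁻⁴ = 6.348 × 10⁻⁴, so Δρ ≈ 0.6500 kg m⁻³.
N² = (g/ρ₀)·Δρ/Δz = g·(Δρ/ρ₀)/Δz = 9.81 × 6.348 × 10⁻⁴ / 109 = 5.7132 × 10⁻⁵ s⁻².
N = √(5.7132 × 10⁻⁵) = 7.5586 × 10⁻³ rad s⁻¹ ≈ 7.56 × 10⁻³ rad s⁻¹.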